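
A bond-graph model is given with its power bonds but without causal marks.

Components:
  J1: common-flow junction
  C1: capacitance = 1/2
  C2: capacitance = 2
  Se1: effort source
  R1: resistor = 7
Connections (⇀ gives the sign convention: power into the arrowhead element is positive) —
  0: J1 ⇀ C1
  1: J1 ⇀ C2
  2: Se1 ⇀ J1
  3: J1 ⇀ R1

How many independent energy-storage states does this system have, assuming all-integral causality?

β2 |J1  (Se1 fixes effort; stroke away)
β0 |J1  (C1 integral (e out))
β1 |J1  (prefer integral on C2)
β3 |R1  (J1: last free bond brings flow in)

2  (C1, C2 all integral)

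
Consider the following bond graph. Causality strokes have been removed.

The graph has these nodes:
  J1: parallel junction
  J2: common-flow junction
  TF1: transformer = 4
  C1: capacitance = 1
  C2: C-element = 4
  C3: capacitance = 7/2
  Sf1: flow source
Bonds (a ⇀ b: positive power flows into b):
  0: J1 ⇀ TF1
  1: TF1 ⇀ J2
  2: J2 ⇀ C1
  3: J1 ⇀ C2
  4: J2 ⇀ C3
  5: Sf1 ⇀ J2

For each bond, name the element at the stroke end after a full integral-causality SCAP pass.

bond 0 stroke→TF1
bond 1 stroke→J2
bond 2 stroke→J2
bond 3 stroke→J1
bond 4 stroke→J2
bond 5 stroke→Sf1

b5 stroke→Sf1  (source Sf1 imposes f)
b1 stroke→J2  (common-f at J2 fixed by 5)
b2 stroke→J2  (J2: bond 5 brought flow, rest push out)
b4 stroke→J2  (J2 flow already set via bond 5)
b0 stroke→TF1  (through TF1, causality passes straight; one stroke at TF1)
b3 stroke→J1  (closing 0-jn rule on J1)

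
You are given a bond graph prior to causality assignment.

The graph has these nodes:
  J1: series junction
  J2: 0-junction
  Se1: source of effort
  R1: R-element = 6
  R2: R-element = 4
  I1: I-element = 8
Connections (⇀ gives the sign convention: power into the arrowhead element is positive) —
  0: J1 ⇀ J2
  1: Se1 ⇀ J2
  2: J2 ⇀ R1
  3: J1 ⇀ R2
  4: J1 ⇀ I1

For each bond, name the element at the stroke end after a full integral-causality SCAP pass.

b1 →J2  (source Se1 imposes e)
b0 →J1  (0-jn J2 has e-setter on 1)
b2 →R1  (J2 effort already set via bond 1)
b4 →I1  (I1 outputs flow p/I1)
b3 →J1  (J1 flow already set via bond 4)

bond 0 →J1
bond 1 →J2
bond 2 →R1
bond 3 →J1
bond 4 →I1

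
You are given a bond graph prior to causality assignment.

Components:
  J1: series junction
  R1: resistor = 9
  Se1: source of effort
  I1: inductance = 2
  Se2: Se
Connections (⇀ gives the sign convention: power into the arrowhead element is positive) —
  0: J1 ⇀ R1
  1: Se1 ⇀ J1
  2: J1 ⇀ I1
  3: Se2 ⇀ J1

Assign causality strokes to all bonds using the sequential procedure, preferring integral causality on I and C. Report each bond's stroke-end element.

b1 |J1  (Se1 fixes effort; stroke away)
b3 |J1  (source Se2 imposes e)
b2 |I1  (I1 integral (f out))
b0 |J1  (common-f at J1 fixed by 2)

b0 stroke→J1
b1 stroke→J1
b2 stroke→I1
b3 stroke→J1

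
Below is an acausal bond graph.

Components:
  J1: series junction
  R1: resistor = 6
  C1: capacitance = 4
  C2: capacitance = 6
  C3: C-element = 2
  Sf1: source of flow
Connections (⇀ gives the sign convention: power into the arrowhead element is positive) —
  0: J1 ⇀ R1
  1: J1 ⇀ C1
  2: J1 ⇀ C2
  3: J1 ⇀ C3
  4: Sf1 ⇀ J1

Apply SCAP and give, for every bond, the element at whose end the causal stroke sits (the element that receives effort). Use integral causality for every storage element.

#4 →Sf1  (source Sf1 imposes f)
#0 →J1  (1-jn J1 has f-setter on 4)
#1 →J1  (J1: bond 4 brought flow, rest push out)
#2 →J1  (1-jn J1 has f-setter on 4)
#3 →J1  (common-f at J1 fixed by 4)

β0 stroke at J1
β1 stroke at J1
β2 stroke at J1
β3 stroke at J1
β4 stroke at Sf1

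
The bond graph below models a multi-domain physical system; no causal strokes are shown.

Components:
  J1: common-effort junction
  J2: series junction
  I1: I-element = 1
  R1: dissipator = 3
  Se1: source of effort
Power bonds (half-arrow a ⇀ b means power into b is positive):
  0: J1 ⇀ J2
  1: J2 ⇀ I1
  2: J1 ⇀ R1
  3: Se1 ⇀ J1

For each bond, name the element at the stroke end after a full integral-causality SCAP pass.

#3 |J1  (Se1 fixes effort; stroke away)
#0 |J2  (common-e at J1 fixed by 3)
#2 |R1  (J1 effort already set via bond 3)
#1 |I1  (only one flow-in slot at J2)

b0 →J2
b1 →I1
b2 →R1
b3 →J1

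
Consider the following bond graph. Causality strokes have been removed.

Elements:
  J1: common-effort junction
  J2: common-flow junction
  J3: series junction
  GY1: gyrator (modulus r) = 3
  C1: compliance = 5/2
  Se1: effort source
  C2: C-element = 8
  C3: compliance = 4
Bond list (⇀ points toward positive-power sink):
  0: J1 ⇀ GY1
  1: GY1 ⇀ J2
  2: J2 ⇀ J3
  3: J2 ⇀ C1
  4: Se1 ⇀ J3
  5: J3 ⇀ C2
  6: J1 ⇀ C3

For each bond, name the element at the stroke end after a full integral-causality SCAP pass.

bond 4 stroke at J3  (Se1 (Se) sets effort on bond)
bond 3 stroke at J2  (C1: C, integral causality)
bond 5 stroke at J3  (C2 outputs effort q/C2)
bond 2 stroke at J2  (closing 1-jn rule on J3)
bond 1 stroke at GY1  (J2 needs exactly one f-in)
bond 0 stroke at GY1  (GY GY1: same side as bond 1)
bond 6 stroke at J1  (J1 needs exactly one e-in)

β0 |GY1
β1 |GY1
β2 |J2
β3 |J2
β4 |J3
β5 |J3
β6 |J1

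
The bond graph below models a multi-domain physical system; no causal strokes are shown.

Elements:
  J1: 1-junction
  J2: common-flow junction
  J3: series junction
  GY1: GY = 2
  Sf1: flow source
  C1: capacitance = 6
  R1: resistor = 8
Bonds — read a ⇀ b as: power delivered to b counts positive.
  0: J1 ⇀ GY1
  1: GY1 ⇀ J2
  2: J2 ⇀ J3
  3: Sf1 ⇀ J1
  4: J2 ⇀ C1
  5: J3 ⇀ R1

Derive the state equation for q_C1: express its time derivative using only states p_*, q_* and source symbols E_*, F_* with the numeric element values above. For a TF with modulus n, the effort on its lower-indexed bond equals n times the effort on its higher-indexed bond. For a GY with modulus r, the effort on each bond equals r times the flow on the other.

dq_C1/dt = F_Sf1/4 - q_C1/48

β3 stroke at Sf1  (Sf1 (Sf) sets flow on bond)
β0 stroke at J1  (J1: bond 3 brought flow, rest push out)
β1 stroke at J2  (through GY1, causality inverts; strokes same side of GY1)
β4 stroke at J2  (prefer integral on C1)
β2 stroke at J3  (only one flow-in slot at J2)
β5 stroke at R1  (J3 needs exactly one f-in)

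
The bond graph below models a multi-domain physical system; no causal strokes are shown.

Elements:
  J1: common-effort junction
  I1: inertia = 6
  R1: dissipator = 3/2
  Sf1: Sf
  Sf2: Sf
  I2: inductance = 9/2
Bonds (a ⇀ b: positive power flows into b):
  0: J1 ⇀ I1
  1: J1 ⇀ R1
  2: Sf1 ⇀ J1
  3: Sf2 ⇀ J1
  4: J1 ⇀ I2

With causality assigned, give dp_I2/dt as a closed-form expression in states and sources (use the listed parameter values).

dp_I2/dt = 3*F_Sf1/2 + 3*F_Sf2/2 - p_I1/4 - p_I2/3

β2 stroke at Sf1  (source Sf1 imposes f)
β3 stroke at Sf2  (source Sf2 imposes f)
β0 stroke at I1  (prefer integral on I1)
β4 stroke at I2  (I2: I, integral causality)
β1 stroke at J1  (only one effort-in slot at J1)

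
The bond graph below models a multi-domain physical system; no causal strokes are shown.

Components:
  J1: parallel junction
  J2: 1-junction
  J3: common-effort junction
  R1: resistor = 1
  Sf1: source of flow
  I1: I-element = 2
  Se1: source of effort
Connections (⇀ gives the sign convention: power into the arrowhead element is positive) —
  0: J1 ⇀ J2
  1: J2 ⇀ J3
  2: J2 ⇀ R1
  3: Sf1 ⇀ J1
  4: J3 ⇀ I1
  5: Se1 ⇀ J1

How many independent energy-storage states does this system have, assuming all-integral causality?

1  (I1 all integral)

b3 stroke→Sf1  (source Sf1 imposes f)
b5 stroke→J1  (Se1: effort source, stroke at far end)
b0 stroke→J2  (0-jn J1 has e-setter on 5)
b4 stroke→I1  (I1: I, integral causality)
b1 stroke→J3  (J3 needs exactly one e-in)
b2 stroke→J2  (J2 flow already set via bond 1)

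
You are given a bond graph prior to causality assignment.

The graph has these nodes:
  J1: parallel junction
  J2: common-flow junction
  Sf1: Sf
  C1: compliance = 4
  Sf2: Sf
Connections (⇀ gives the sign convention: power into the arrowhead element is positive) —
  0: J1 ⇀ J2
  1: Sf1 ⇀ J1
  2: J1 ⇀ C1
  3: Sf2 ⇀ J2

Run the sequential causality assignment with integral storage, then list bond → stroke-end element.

#1 stroke at Sf1  (Sf1 fixes flow; stroke at Sf1)
#3 stroke at Sf2  (source Sf2 imposes f)
#0 stroke at J2  (J2: bond 3 brought flow, rest push out)
#2 stroke at J1  (only one effort-in slot at J1)

#0 stroke→J2
#1 stroke→Sf1
#2 stroke→J1
#3 stroke→Sf2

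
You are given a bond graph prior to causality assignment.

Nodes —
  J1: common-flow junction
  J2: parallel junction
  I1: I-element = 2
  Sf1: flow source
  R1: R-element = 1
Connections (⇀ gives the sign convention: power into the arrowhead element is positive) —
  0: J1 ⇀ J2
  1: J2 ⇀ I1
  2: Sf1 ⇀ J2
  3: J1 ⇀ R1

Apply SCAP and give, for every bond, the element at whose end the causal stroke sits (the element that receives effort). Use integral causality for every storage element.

bond 2 stroke at Sf1  (Sf1 (Sf) sets flow on bond)
bond 1 stroke at I1  (prefer integral on I1)
bond 0 stroke at J2  (J2: last free bond brings effort in)
bond 3 stroke at J1  (J1: bond 0 brought flow, rest push out)

β0 →J2
β1 →I1
β2 →Sf1
β3 →J1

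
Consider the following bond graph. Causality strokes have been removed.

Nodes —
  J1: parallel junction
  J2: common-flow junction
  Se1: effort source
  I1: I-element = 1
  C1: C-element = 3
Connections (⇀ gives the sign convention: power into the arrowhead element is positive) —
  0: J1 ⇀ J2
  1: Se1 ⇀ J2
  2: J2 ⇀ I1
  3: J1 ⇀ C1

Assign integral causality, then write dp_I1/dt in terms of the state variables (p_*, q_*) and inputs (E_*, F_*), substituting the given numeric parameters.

#1 |J2  (Se1 fixes effort; stroke away)
#2 |I1  (I1 outputs flow p/I1)
#0 |J2  (J2: bond 2 brought flow, rest push out)
#3 |J1  (J1: last free bond brings effort in)

dp_I1/dt = E_Se1 + q_C1/3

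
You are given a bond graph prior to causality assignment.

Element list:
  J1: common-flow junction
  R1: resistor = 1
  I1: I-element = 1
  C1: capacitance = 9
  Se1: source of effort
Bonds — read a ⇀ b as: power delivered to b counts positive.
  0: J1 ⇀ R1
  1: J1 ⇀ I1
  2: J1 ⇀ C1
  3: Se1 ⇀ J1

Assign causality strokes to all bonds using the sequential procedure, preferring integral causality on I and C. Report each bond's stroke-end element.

β3 stroke at J1  (Se1: effort source, stroke at far end)
β1 stroke at I1  (I1: I, integral causality)
β0 stroke at J1  (J1 flow already set via bond 1)
β2 stroke at J1  (J1: bond 1 brought flow, rest push out)

β0 |J1
β1 |I1
β2 |J1
β3 |J1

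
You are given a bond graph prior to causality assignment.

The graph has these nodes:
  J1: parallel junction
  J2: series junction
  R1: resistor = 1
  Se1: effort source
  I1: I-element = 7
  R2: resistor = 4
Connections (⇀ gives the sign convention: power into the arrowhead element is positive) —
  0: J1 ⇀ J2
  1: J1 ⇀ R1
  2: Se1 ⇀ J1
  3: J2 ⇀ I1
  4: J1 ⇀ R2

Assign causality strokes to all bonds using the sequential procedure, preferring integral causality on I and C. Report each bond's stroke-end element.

bond 0 |J2
bond 1 |R1
bond 2 |J1
bond 3 |I1
bond 4 |R2

bond 2 |J1  (Se1: effort source, stroke at far end)
bond 0 |J2  (common-e at J1 fixed by 2)
bond 1 |R1  (common-e at J1 fixed by 2)
bond 4 |R2  (common-e at J1 fixed by 2)
bond 3 |I1  (closing 1-jn rule on J2)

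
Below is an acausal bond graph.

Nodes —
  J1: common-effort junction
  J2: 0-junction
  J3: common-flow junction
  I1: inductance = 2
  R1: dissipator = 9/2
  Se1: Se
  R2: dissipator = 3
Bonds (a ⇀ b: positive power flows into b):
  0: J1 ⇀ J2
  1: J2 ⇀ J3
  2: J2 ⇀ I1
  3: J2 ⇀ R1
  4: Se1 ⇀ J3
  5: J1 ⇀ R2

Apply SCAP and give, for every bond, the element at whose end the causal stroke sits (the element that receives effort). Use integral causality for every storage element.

bond 4 →J3  (Se1: effort source, stroke at far end)
bond 1 →J2  (J3 needs exactly one f-in)
bond 0 →J1  (0-jn J2 has e-setter on 1)
bond 2 →I1  (J2: bond 1 brought effort, rest push out)
bond 3 →R1  (common-e at J2 fixed by 1)
bond 5 →R2  (0-jn J1 has e-setter on 0)

b0 stroke at J1
b1 stroke at J2
b2 stroke at I1
b3 stroke at R1
b4 stroke at J3
b5 stroke at R2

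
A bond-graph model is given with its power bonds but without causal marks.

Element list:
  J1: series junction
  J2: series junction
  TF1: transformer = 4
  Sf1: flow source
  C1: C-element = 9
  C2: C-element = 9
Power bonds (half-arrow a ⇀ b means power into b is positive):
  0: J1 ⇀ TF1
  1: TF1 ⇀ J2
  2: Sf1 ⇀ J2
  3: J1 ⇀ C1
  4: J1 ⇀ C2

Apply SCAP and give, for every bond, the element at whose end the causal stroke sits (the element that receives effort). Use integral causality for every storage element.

b0 stroke→TF1
b1 stroke→J2
b2 stroke→Sf1
b3 stroke→J1
b4 stroke→J1

b2 stroke→Sf1  (Sf1 (Sf) sets flow on bond)
b1 stroke→J2  (J2: bond 2 brought flow, rest push out)
b0 stroke→TF1  (TF1 one-in-one-out from 1)
b3 stroke→J1  (1-jn J1 has f-setter on 0)
b4 stroke→J1  (common-f at J1 fixed by 0)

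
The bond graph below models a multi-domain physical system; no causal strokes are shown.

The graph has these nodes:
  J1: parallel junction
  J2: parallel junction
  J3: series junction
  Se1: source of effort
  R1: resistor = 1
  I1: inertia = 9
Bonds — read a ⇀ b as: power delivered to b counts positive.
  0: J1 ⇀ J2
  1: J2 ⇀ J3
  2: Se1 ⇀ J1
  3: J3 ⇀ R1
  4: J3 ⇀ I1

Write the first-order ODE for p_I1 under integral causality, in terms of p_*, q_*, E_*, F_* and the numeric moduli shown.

bond 2 stroke→J1  (source Se1 imposes e)
bond 0 stroke→J2  (common-e at J1 fixed by 2)
bond 1 stroke→J3  (J2 effort already set via bond 0)
bond 4 stroke→I1  (I1 integral (f out))
bond 3 stroke→J3  (common-f at J3 fixed by 4)

dp_I1/dt = E_Se1 - p_I1/9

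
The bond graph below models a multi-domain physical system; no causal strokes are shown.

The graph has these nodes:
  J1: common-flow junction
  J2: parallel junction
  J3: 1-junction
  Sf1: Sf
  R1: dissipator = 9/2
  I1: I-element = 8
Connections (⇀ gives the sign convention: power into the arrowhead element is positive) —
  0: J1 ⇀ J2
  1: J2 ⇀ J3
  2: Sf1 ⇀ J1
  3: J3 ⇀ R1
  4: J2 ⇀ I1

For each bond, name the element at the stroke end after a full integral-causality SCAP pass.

b0 |J1
b1 |J2
b2 |Sf1
b3 |J3
b4 |I1

#2 →Sf1  (Sf1: flow source, stroke at near end)
#0 →J1  (common-f at J1 fixed by 2)
#4 →I1  (I1 outputs flow p/I1)
#1 →J2  (J2: last free bond brings effort in)
#3 →J3  (J3 flow already set via bond 1)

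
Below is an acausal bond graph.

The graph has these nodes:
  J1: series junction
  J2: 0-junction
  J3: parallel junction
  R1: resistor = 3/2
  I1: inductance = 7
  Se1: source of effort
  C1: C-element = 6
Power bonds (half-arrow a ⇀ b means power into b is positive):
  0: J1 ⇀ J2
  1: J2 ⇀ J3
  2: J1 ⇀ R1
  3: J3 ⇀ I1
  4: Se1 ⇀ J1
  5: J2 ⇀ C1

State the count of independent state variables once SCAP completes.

bond 4 |J1  (source Se1 imposes e)
bond 3 |I1  (prefer integral on I1)
bond 1 |J3  (J3: last free bond brings effort in)
bond 5 |J2  (C1 integral (e out))
bond 0 |J1  (J2: bond 5 brought effort, rest push out)
bond 2 |R1  (J1: last free bond brings flow in)

2  (C1, I1 all integral)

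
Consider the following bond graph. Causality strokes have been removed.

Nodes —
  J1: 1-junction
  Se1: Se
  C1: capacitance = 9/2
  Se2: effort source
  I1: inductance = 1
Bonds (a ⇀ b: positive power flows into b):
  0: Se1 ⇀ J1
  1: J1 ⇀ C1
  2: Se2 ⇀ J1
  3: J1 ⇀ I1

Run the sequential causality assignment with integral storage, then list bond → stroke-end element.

β0 stroke→J1  (source Se1 imposes e)
β2 stroke→J1  (Se2: effort source, stroke at far end)
β1 stroke→J1  (C1 integral (e out))
β3 stroke→I1  (J1: last free bond brings flow in)

bond 0 →J1
bond 1 →J1
bond 2 →J1
bond 3 →I1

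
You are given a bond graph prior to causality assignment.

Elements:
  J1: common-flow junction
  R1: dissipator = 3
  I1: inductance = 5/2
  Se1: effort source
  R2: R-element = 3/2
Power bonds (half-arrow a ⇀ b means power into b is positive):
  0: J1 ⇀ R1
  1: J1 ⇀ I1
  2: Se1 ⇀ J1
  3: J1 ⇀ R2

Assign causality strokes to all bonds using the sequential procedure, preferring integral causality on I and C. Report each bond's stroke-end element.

β2 |J1  (Se1 (Se) sets effort on bond)
β1 |I1  (I1 integral (f out))
β0 |J1  (1-jn J1 has f-setter on 1)
β3 |J1  (common-f at J1 fixed by 1)

bond 0 stroke→J1
bond 1 stroke→I1
bond 2 stroke→J1
bond 3 stroke→J1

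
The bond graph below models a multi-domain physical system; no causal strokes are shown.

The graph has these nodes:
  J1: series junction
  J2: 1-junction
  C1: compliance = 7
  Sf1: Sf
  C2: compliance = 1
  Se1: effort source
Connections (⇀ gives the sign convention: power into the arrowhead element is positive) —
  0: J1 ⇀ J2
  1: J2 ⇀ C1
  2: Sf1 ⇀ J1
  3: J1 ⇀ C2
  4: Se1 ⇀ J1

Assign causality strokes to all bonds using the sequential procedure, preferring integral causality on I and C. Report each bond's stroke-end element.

#2 stroke→Sf1  (Sf1 (Sf) sets flow on bond)
#4 stroke→J1  (Se1 (Se) sets effort on bond)
#0 stroke→J1  (common-f at J1 fixed by 2)
#3 stroke→J1  (common-f at J1 fixed by 2)
#1 stroke→J2  (J2 flow already set via bond 0)

β0 stroke→J1
β1 stroke→J2
β2 stroke→Sf1
β3 stroke→J1
β4 stroke→J1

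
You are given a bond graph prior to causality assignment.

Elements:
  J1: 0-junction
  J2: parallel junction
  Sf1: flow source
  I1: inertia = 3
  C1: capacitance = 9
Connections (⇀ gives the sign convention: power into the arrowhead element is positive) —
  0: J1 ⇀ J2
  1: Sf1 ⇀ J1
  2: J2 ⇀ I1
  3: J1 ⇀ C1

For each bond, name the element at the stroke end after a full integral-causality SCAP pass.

b0 stroke at J2
b1 stroke at Sf1
b2 stroke at I1
b3 stroke at J1

b1 stroke→Sf1  (Sf1: flow source, stroke at near end)
b2 stroke→I1  (I1 outputs flow p/I1)
b0 stroke→J2  (J2: last free bond brings effort in)
b3 stroke→J1  (only one effort-in slot at J1)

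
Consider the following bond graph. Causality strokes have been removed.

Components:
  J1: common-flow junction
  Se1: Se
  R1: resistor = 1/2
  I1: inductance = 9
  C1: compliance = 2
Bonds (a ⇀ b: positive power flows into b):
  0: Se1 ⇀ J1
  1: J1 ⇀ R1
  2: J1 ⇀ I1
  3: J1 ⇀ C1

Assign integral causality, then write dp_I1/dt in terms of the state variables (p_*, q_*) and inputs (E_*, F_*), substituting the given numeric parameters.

dp_I1/dt = E_Se1 - p_I1/18 - q_C1/2

β0 |J1  (source Se1 imposes e)
β2 |I1  (prefer integral on I1)
β1 |J1  (1-jn J1 has f-setter on 2)
β3 |J1  (J1: bond 2 brought flow, rest push out)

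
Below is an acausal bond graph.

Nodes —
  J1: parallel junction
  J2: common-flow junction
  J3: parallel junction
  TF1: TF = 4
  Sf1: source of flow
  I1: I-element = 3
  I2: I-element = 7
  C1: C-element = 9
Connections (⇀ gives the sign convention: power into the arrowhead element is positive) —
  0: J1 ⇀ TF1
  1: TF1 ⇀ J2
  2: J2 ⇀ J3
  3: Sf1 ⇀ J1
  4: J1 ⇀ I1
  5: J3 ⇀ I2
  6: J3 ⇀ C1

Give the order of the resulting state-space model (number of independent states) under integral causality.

3  (C1, I1, I2 all integral)

β3 →Sf1  (source Sf1 imposes f)
β4 →I1  (I1 integral (f out))
β0 →J1  (closing 0-jn rule on J1)
β1 →TF1  (TF1 one-in-one-out from 0)
β2 →J2  (J2 flow already set via bond 1)
β5 →I2  (I2 integral (f out))
β6 →J3  (J3 needs exactly one e-in)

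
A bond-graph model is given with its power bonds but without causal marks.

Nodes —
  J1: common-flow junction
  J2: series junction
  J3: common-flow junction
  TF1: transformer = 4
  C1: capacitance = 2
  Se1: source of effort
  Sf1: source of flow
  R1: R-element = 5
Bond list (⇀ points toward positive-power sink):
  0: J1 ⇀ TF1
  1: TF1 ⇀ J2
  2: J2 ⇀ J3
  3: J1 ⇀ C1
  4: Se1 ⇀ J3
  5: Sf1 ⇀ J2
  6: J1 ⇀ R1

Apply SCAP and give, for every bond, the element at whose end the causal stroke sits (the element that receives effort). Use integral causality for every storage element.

bond 4 stroke at J3  (source Se1 imposes e)
bond 5 stroke at Sf1  (Sf1 fixes flow; stroke at Sf1)
bond 1 stroke at J2  (J2: bond 5 brought flow, rest push out)
bond 2 stroke at J2  (common-f at J2 fixed by 5)
bond 0 stroke at TF1  (TF1: transformer flips bond 1)
bond 3 stroke at J1  (1-jn J1 has f-setter on 0)
bond 6 stroke at J1  (J1: bond 0 brought flow, rest push out)

β0 →TF1
β1 →J2
β2 →J2
β3 →J1
β4 →J3
β5 →Sf1
β6 →J1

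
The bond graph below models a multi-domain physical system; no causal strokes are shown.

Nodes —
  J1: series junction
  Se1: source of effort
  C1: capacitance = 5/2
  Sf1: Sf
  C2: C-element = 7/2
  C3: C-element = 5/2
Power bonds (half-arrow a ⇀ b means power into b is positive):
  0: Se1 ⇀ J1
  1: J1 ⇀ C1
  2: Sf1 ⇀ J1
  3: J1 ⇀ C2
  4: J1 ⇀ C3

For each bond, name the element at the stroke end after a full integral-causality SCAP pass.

#0 |J1
#1 |J1
#2 |Sf1
#3 |J1
#4 |J1

b0 →J1  (source Se1 imposes e)
b2 →Sf1  (Sf1 fixes flow; stroke at Sf1)
b1 →J1  (common-f at J1 fixed by 2)
b3 →J1  (J1: bond 2 brought flow, rest push out)
b4 →J1  (common-f at J1 fixed by 2)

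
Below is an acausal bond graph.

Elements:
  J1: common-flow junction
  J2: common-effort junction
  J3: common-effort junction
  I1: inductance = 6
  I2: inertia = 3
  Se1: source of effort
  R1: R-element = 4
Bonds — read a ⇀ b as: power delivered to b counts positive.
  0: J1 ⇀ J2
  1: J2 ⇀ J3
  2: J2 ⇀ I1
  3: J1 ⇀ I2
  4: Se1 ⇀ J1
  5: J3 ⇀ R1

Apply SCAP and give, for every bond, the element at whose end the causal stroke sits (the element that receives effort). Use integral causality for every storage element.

b0 stroke→J1
b1 stroke→J2
b2 stroke→I1
b3 stroke→I2
b4 stroke→J1
b5 stroke→J3

#4 →J1  (source Se1 imposes e)
#2 →I1  (prefer integral on I1)
#3 →I2  (I2 integral (f out))
#0 →J1  (common-f at J1 fixed by 3)
#1 →J2  (J2 needs exactly one e-in)
#5 →J3  (closing 0-jn rule on J3)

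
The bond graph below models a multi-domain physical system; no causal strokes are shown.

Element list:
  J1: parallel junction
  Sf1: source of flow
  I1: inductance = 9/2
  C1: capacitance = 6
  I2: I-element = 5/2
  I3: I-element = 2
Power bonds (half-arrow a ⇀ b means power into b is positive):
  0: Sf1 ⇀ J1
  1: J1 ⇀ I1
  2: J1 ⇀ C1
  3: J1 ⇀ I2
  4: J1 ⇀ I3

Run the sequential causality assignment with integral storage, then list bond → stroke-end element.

#0 |Sf1  (source Sf1 imposes f)
#1 |I1  (I1 integral (f out))
#2 |J1  (C1 integral (e out))
#3 |I2  (common-e at J1 fixed by 2)
#4 |I3  (J1: bond 2 brought effort, rest push out)

b0 →Sf1
b1 →I1
b2 →J1
b3 →I2
b4 →I3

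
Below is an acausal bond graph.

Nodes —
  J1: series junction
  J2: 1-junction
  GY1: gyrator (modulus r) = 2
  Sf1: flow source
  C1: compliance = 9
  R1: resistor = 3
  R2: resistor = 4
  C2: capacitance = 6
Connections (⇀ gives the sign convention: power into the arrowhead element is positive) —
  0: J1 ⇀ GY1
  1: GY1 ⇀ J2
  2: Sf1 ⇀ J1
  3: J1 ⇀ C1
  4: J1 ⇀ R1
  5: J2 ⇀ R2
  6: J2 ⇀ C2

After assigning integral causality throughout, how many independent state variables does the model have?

2  (C1, C2 all integral)

β2 stroke at Sf1  (Sf1 fixes flow; stroke at Sf1)
β0 stroke at J1  (common-f at J1 fixed by 2)
β3 stroke at J1  (J1: bond 2 brought flow, rest push out)
β4 stroke at J1  (1-jn J1 has f-setter on 2)
β1 stroke at J2  (GY1: gyrator matches bond 0)
β6 stroke at J2  (C2 outputs effort q/C2)
β5 stroke at R2  (J2: last free bond brings flow in)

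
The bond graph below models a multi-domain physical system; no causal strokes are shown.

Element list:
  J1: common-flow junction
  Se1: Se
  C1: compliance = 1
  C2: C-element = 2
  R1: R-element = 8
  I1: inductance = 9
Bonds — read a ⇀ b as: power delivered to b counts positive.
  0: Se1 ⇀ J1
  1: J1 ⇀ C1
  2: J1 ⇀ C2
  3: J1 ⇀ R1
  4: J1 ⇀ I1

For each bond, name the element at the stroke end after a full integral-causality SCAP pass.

bond 0 |J1
bond 1 |J1
bond 2 |J1
bond 3 |J1
bond 4 |I1

β0 stroke at J1  (Se1 fixes effort; stroke away)
β1 stroke at J1  (prefer integral on C1)
β2 stroke at J1  (prefer integral on C2)
β4 stroke at I1  (I1: I, integral causality)
β3 stroke at J1  (J1: bond 4 brought flow, rest push out)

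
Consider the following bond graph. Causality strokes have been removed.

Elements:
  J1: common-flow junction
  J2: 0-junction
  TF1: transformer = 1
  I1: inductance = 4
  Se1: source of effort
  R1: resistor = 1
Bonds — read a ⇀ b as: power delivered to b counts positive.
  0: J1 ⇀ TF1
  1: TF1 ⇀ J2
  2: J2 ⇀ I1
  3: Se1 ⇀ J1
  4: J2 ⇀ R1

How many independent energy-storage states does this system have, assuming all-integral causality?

1  (I1 all integral)

b3 stroke at J1  (Se1 fixes effort; stroke away)
b0 stroke at TF1  (closing 1-jn rule on J1)
b1 stroke at J2  (through TF1, causality passes straight; one stroke at TF1)
b2 stroke at I1  (common-e at J2 fixed by 1)
b4 stroke at R1  (common-e at J2 fixed by 1)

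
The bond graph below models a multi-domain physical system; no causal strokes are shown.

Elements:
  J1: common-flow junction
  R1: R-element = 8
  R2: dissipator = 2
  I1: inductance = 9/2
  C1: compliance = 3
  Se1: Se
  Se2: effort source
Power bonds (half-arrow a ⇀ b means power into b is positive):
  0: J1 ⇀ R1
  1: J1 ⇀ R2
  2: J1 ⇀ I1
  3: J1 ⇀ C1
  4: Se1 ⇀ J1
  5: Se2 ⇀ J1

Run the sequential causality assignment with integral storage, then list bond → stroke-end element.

β4 stroke at J1  (Se1: effort source, stroke at far end)
β5 stroke at J1  (Se2 fixes effort; stroke away)
β2 stroke at I1  (I1 integral (f out))
β0 stroke at J1  (J1: bond 2 brought flow, rest push out)
β1 stroke at J1  (J1: bond 2 brought flow, rest push out)
β3 stroke at J1  (common-f at J1 fixed by 2)

β0 |J1
β1 |J1
β2 |I1
β3 |J1
β4 |J1
β5 |J1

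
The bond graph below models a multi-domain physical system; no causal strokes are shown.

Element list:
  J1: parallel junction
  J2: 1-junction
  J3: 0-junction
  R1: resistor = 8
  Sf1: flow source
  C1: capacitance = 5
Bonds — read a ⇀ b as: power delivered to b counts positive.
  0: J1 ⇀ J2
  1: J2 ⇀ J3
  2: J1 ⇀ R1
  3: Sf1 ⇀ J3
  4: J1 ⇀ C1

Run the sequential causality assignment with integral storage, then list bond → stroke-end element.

bond 0 |J2
bond 1 |J3
bond 2 |R1
bond 3 |Sf1
bond 4 |J1

#3 stroke→Sf1  (Sf1 fixes flow; stroke at Sf1)
#1 stroke→J3  (only one effort-in slot at J3)
#0 stroke→J2  (1-jn J2 has f-setter on 1)
#4 stroke→J1  (C1 integral (e out))
#2 stroke→R1  (0-jn J1 has e-setter on 4)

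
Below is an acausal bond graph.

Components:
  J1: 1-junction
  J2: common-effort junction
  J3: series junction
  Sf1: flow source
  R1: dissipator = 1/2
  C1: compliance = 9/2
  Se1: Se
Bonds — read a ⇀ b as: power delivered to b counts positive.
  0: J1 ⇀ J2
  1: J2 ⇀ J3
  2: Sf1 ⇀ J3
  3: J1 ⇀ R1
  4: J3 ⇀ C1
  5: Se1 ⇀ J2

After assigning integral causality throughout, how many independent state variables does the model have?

1  (C1 all integral)

bond 2 stroke at Sf1  (Sf1 fixes flow; stroke at Sf1)
bond 5 stroke at J2  (Se1 fixes effort; stroke away)
bond 0 stroke at J1  (0-jn J2 has e-setter on 5)
bond 1 stroke at J3  (0-jn J2 has e-setter on 5)
bond 4 stroke at J3  (J3 flow already set via bond 2)
bond 3 stroke at R1  (J1 needs exactly one f-in)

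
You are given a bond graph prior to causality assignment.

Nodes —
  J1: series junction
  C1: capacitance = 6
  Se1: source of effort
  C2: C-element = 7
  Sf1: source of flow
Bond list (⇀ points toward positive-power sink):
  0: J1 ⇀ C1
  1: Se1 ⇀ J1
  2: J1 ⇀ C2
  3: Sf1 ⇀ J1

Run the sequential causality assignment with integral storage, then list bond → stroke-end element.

b1 →J1  (Se1: effort source, stroke at far end)
b3 →Sf1  (Sf1: flow source, stroke at near end)
b0 →J1  (common-f at J1 fixed by 3)
b2 →J1  (J1: bond 3 brought flow, rest push out)

bond 0 stroke at J1
bond 1 stroke at J1
bond 2 stroke at J1
bond 3 stroke at Sf1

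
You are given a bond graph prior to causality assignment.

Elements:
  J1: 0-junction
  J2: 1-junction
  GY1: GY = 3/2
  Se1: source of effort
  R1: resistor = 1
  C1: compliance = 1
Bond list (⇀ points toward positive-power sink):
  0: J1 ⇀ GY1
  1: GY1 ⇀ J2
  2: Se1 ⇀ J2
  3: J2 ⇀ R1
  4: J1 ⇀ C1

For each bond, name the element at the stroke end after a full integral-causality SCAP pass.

b2 →J2  (source Se1 imposes e)
b4 →J1  (C1 outputs effort q/C1)
b0 →GY1  (J1: bond 4 brought effort, rest push out)
b1 →GY1  (GY1: gyrator matches bond 0)
b3 →J2  (common-f at J2 fixed by 1)

β0 stroke at GY1
β1 stroke at GY1
β2 stroke at J2
β3 stroke at J2
β4 stroke at J1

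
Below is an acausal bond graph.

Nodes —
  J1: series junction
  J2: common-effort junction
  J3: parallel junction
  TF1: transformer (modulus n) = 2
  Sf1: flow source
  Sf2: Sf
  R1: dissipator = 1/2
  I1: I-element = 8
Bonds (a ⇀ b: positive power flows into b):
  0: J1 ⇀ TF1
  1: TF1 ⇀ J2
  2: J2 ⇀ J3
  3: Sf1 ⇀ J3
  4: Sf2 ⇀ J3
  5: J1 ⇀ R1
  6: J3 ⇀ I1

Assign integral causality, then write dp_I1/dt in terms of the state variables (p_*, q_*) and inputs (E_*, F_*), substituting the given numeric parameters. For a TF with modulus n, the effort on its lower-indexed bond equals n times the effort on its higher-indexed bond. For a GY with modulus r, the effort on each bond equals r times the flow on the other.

#3 |Sf1  (Sf1 (Sf) sets flow on bond)
#4 |Sf2  (Sf2 fixes flow; stroke at Sf2)
#6 |I1  (prefer integral on I1)
#2 |J3  (J3 needs exactly one e-in)
#1 |J2  (only one effort-in slot at J2)
#0 |TF1  (TF1 one-in-one-out from 1)
#5 |J1  (J1 flow already set via bond 0)

dp_I1/dt = F_Sf1/8 + F_Sf2/8 - p_I1/64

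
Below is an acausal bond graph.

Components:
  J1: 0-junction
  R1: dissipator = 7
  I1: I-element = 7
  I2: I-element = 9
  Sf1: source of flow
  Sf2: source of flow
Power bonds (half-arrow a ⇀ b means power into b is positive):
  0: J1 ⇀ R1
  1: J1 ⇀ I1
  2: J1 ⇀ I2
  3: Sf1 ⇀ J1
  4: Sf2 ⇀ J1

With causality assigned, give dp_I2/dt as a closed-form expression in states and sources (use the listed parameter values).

bond 3 →Sf1  (Sf1: flow source, stroke at near end)
bond 4 →Sf2  (source Sf2 imposes f)
bond 1 →I1  (I1 integral (f out))
bond 2 →I2  (I2: I, integral causality)
bond 0 →J1  (closing 0-jn rule on J1)

dp_I2/dt = 7*F_Sf1 + 7*F_Sf2 - p_I1 - 7*p_I2/9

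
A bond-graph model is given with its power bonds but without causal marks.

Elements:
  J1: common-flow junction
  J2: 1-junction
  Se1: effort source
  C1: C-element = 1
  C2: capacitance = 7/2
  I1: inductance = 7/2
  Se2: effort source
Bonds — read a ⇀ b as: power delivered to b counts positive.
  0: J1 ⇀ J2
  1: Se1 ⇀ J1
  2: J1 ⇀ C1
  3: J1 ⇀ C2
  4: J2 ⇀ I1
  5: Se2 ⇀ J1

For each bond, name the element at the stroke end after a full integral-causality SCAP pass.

β0 stroke→J2
β1 stroke→J1
β2 stroke→J1
β3 stroke→J1
β4 stroke→I1
β5 stroke→J1

bond 1 |J1  (Se1 (Se) sets effort on bond)
bond 5 |J1  (Se2 (Se) sets effort on bond)
bond 2 |J1  (prefer integral on C1)
bond 3 |J1  (prefer integral on C2)
bond 0 |J2  (only one flow-in slot at J1)
bond 4 |I1  (J2: last free bond brings flow in)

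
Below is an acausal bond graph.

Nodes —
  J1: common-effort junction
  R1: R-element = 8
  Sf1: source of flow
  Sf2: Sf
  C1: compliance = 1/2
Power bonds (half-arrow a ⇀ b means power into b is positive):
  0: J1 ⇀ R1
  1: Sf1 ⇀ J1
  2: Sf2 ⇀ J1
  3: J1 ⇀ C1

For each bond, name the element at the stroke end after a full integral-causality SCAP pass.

#0 →R1
#1 →Sf1
#2 →Sf2
#3 →J1

#1 |Sf1  (source Sf1 imposes f)
#2 |Sf2  (source Sf2 imposes f)
#3 |J1  (C1 outputs effort q/C1)
#0 |R1  (0-jn J1 has e-setter on 3)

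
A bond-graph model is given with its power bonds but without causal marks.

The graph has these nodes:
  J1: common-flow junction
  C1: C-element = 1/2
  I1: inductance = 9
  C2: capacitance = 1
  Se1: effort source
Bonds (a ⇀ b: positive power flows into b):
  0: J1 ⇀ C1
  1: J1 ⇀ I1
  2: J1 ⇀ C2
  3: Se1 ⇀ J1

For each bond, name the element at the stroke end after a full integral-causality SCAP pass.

β0 |J1
β1 |I1
β2 |J1
β3 |J1

β3 stroke at J1  (source Se1 imposes e)
β0 stroke at J1  (prefer integral on C1)
β1 stroke at I1  (I1: I, integral causality)
β2 stroke at J1  (J1: bond 1 brought flow, rest push out)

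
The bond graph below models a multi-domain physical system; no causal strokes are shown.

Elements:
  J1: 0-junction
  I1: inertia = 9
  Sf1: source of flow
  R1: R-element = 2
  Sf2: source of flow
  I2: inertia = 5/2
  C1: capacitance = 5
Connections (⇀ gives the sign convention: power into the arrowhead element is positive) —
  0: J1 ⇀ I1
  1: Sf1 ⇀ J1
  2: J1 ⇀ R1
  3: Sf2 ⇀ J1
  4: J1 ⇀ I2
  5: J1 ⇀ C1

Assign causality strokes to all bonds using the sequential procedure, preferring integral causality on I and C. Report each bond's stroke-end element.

bond 1 stroke→Sf1  (source Sf1 imposes f)
bond 3 stroke→Sf2  (Sf2: flow source, stroke at near end)
bond 0 stroke→I1  (I1 outputs flow p/I1)
bond 4 stroke→I2  (I2 outputs flow p/I2)
bond 5 stroke→J1  (C1: C, integral causality)
bond 2 stroke→R1  (common-e at J1 fixed by 5)

b0 →I1
b1 →Sf1
b2 →R1
b3 →Sf2
b4 →I2
b5 →J1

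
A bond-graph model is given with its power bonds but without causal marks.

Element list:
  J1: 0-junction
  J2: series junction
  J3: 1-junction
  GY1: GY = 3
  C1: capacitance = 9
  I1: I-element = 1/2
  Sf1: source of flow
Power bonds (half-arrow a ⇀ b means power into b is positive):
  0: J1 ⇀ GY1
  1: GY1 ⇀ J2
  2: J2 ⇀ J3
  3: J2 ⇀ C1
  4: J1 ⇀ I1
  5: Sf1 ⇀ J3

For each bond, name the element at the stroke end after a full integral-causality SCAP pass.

β5 →Sf1  (source Sf1 imposes f)
β2 →J3  (J3: bond 5 brought flow, rest push out)
β1 →J2  (1-jn J2 has f-setter on 2)
β3 →J2  (1-jn J2 has f-setter on 2)
β0 →J1  (GY1 both-in/both-out from 1)
β4 →I1  (0-jn J1 has e-setter on 0)

#0 →J1
#1 →J2
#2 →J3
#3 →J2
#4 →I1
#5 →Sf1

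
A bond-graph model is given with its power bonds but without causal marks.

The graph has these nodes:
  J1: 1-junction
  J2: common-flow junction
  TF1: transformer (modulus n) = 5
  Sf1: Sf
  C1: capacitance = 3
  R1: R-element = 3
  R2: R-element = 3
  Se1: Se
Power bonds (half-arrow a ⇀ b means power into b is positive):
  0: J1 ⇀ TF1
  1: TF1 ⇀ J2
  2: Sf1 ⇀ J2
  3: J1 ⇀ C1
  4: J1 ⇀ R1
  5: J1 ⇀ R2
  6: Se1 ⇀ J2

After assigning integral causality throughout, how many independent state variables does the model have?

b2 stroke at Sf1  (source Sf1 imposes f)
b6 stroke at J2  (Se1: effort source, stroke at far end)
b1 stroke at J2  (1-jn J2 has f-setter on 2)
b0 stroke at TF1  (TF1 one-in-one-out from 1)
b3 stroke at J1  (J1: bond 0 brought flow, rest push out)
b4 stroke at J1  (J1 flow already set via bond 0)
b5 stroke at J1  (1-jn J1 has f-setter on 0)

1  (C1 all integral)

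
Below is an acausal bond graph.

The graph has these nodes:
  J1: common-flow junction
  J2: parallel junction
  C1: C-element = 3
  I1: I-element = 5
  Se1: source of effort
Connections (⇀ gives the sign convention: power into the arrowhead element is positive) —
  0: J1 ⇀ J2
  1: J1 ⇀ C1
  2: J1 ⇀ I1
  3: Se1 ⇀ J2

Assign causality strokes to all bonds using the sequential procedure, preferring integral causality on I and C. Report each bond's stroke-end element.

#3 |J2  (Se1: effort source, stroke at far end)
#0 |J1  (J2 effort already set via bond 3)
#1 |J1  (C1: C, integral causality)
#2 |I1  (closing 1-jn rule on J1)

bond 0 →J1
bond 1 →J1
bond 2 →I1
bond 3 →J2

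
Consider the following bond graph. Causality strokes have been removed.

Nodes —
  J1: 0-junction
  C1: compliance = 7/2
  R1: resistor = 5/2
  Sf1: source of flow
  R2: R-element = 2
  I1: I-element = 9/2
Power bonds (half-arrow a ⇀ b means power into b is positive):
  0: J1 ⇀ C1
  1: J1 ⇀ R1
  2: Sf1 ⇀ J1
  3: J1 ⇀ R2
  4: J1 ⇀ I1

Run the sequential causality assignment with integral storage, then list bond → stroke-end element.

β2 stroke→Sf1  (Sf1 (Sf) sets flow on bond)
β0 stroke→J1  (prefer integral on C1)
β1 stroke→R1  (0-jn J1 has e-setter on 0)
β3 stroke→R2  (0-jn J1 has e-setter on 0)
β4 stroke→I1  (common-e at J1 fixed by 0)

bond 0 stroke→J1
bond 1 stroke→R1
bond 2 stroke→Sf1
bond 3 stroke→R2
bond 4 stroke→I1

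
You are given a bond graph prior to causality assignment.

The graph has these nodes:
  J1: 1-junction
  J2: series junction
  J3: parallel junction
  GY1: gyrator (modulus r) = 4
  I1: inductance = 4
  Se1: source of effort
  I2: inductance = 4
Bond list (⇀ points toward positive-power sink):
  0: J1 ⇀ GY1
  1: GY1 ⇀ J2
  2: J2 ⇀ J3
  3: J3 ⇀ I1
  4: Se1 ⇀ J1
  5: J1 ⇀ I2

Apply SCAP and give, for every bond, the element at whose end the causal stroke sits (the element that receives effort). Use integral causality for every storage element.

β0 stroke at J1
β1 stroke at J2
β2 stroke at J3
β3 stroke at I1
β4 stroke at J1
β5 stroke at I2

b4 |J1  (Se1 (Se) sets effort on bond)
b3 |I1  (I1 integral (f out))
b2 |J3  (only one effort-in slot at J3)
b1 |J2  (common-f at J2 fixed by 2)
b0 |J1  (GY1: gyrator matches bond 1)
b5 |I2  (only one flow-in slot at J1)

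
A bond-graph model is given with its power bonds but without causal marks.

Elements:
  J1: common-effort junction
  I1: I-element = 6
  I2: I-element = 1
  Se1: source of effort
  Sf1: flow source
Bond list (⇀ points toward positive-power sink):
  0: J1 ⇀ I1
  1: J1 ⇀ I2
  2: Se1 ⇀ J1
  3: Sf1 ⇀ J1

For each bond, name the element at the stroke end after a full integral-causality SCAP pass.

β2 stroke→J1  (Se1 fixes effort; stroke away)
β3 stroke→Sf1  (Sf1 fixes flow; stroke at Sf1)
β0 stroke→I1  (common-e at J1 fixed by 2)
β1 stroke→I2  (common-e at J1 fixed by 2)

#0 stroke→I1
#1 stroke→I2
#2 stroke→J1
#3 stroke→Sf1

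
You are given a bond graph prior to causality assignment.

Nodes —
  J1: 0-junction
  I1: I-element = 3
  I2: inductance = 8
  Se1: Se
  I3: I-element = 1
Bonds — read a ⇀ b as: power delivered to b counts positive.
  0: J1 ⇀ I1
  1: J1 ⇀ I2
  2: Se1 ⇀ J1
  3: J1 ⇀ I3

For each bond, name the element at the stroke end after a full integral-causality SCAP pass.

β0 stroke at I1
β1 stroke at I2
β2 stroke at J1
β3 stroke at I3

β2 stroke at J1  (Se1 (Se) sets effort on bond)
β0 stroke at I1  (J1: bond 2 brought effort, rest push out)
β1 stroke at I2  (J1: bond 2 brought effort, rest push out)
β3 stroke at I3  (0-jn J1 has e-setter on 2)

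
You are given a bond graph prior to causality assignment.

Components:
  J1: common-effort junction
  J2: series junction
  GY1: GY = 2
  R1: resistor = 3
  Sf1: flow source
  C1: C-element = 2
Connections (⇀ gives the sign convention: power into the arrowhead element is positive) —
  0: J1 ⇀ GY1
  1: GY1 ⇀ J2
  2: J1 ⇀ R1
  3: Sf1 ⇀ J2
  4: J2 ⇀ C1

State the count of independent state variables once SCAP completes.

bond 3 stroke→Sf1  (Sf1 fixes flow; stroke at Sf1)
bond 1 stroke→J2  (J2 flow already set via bond 3)
bond 4 stroke→J2  (J2: bond 3 brought flow, rest push out)
bond 0 stroke→J1  (GY GY1: same side as bond 1)
bond 2 stroke→R1  (J1: bond 0 brought effort, rest push out)

1  (C1 all integral)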